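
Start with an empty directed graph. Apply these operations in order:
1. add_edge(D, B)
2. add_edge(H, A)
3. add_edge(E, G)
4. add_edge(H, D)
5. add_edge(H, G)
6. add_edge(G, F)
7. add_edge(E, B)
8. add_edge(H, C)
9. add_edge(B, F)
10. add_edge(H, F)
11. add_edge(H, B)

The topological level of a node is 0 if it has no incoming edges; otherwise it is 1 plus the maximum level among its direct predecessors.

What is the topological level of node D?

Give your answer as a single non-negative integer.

Op 1: add_edge(D, B). Edges now: 1
Op 2: add_edge(H, A). Edges now: 2
Op 3: add_edge(E, G). Edges now: 3
Op 4: add_edge(H, D). Edges now: 4
Op 5: add_edge(H, G). Edges now: 5
Op 6: add_edge(G, F). Edges now: 6
Op 7: add_edge(E, B). Edges now: 7
Op 8: add_edge(H, C). Edges now: 8
Op 9: add_edge(B, F). Edges now: 9
Op 10: add_edge(H, F). Edges now: 10
Op 11: add_edge(H, B). Edges now: 11
Compute levels (Kahn BFS):
  sources (in-degree 0): E, H
  process E: level=0
    E->B: in-degree(B)=2, level(B)>=1
    E->G: in-degree(G)=1, level(G)>=1
  process H: level=0
    H->A: in-degree(A)=0, level(A)=1, enqueue
    H->B: in-degree(B)=1, level(B)>=1
    H->C: in-degree(C)=0, level(C)=1, enqueue
    H->D: in-degree(D)=0, level(D)=1, enqueue
    H->F: in-degree(F)=2, level(F)>=1
    H->G: in-degree(G)=0, level(G)=1, enqueue
  process A: level=1
  process C: level=1
  process D: level=1
    D->B: in-degree(B)=0, level(B)=2, enqueue
  process G: level=1
    G->F: in-degree(F)=1, level(F)>=2
  process B: level=2
    B->F: in-degree(F)=0, level(F)=3, enqueue
  process F: level=3
All levels: A:1, B:2, C:1, D:1, E:0, F:3, G:1, H:0
level(D) = 1

Answer: 1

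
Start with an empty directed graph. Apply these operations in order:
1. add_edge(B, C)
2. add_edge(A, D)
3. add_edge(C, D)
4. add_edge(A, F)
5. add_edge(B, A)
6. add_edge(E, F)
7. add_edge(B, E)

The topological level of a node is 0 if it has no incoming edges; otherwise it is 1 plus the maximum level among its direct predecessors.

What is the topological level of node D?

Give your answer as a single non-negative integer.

Op 1: add_edge(B, C). Edges now: 1
Op 2: add_edge(A, D). Edges now: 2
Op 3: add_edge(C, D). Edges now: 3
Op 4: add_edge(A, F). Edges now: 4
Op 5: add_edge(B, A). Edges now: 5
Op 6: add_edge(E, F). Edges now: 6
Op 7: add_edge(B, E). Edges now: 7
Compute levels (Kahn BFS):
  sources (in-degree 0): B
  process B: level=0
    B->A: in-degree(A)=0, level(A)=1, enqueue
    B->C: in-degree(C)=0, level(C)=1, enqueue
    B->E: in-degree(E)=0, level(E)=1, enqueue
  process A: level=1
    A->D: in-degree(D)=1, level(D)>=2
    A->F: in-degree(F)=1, level(F)>=2
  process C: level=1
    C->D: in-degree(D)=0, level(D)=2, enqueue
  process E: level=1
    E->F: in-degree(F)=0, level(F)=2, enqueue
  process D: level=2
  process F: level=2
All levels: A:1, B:0, C:1, D:2, E:1, F:2
level(D) = 2

Answer: 2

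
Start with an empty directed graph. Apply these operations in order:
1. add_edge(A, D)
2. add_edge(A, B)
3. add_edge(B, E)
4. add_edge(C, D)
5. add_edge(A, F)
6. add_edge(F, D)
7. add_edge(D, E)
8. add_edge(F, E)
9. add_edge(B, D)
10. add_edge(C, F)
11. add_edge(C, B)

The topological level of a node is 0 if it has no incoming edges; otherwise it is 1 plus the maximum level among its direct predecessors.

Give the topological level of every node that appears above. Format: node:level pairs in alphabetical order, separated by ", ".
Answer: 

Answer: A:0, B:1, C:0, D:2, E:3, F:1

Derivation:
Op 1: add_edge(A, D). Edges now: 1
Op 2: add_edge(A, B). Edges now: 2
Op 3: add_edge(B, E). Edges now: 3
Op 4: add_edge(C, D). Edges now: 4
Op 5: add_edge(A, F). Edges now: 5
Op 6: add_edge(F, D). Edges now: 6
Op 7: add_edge(D, E). Edges now: 7
Op 8: add_edge(F, E). Edges now: 8
Op 9: add_edge(B, D). Edges now: 9
Op 10: add_edge(C, F). Edges now: 10
Op 11: add_edge(C, B). Edges now: 11
Compute levels (Kahn BFS):
  sources (in-degree 0): A, C
  process A: level=0
    A->B: in-degree(B)=1, level(B)>=1
    A->D: in-degree(D)=3, level(D)>=1
    A->F: in-degree(F)=1, level(F)>=1
  process C: level=0
    C->B: in-degree(B)=0, level(B)=1, enqueue
    C->D: in-degree(D)=2, level(D)>=1
    C->F: in-degree(F)=0, level(F)=1, enqueue
  process B: level=1
    B->D: in-degree(D)=1, level(D)>=2
    B->E: in-degree(E)=2, level(E)>=2
  process F: level=1
    F->D: in-degree(D)=0, level(D)=2, enqueue
    F->E: in-degree(E)=1, level(E)>=2
  process D: level=2
    D->E: in-degree(E)=0, level(E)=3, enqueue
  process E: level=3
All levels: A:0, B:1, C:0, D:2, E:3, F:1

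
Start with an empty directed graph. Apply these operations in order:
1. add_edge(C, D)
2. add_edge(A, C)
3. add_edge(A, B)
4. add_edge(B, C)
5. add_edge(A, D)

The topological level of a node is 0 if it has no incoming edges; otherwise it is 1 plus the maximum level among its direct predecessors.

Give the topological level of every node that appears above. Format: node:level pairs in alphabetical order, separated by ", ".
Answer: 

Answer: A:0, B:1, C:2, D:3

Derivation:
Op 1: add_edge(C, D). Edges now: 1
Op 2: add_edge(A, C). Edges now: 2
Op 3: add_edge(A, B). Edges now: 3
Op 4: add_edge(B, C). Edges now: 4
Op 5: add_edge(A, D). Edges now: 5
Compute levels (Kahn BFS):
  sources (in-degree 0): A
  process A: level=0
    A->B: in-degree(B)=0, level(B)=1, enqueue
    A->C: in-degree(C)=1, level(C)>=1
    A->D: in-degree(D)=1, level(D)>=1
  process B: level=1
    B->C: in-degree(C)=0, level(C)=2, enqueue
  process C: level=2
    C->D: in-degree(D)=0, level(D)=3, enqueue
  process D: level=3
All levels: A:0, B:1, C:2, D:3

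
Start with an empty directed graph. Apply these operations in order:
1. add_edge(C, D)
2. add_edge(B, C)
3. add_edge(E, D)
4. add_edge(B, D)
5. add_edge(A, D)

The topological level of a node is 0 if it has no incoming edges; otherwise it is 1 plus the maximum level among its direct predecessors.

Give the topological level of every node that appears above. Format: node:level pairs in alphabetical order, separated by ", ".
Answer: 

Op 1: add_edge(C, D). Edges now: 1
Op 2: add_edge(B, C). Edges now: 2
Op 3: add_edge(E, D). Edges now: 3
Op 4: add_edge(B, D). Edges now: 4
Op 5: add_edge(A, D). Edges now: 5
Compute levels (Kahn BFS):
  sources (in-degree 0): A, B, E
  process A: level=0
    A->D: in-degree(D)=3, level(D)>=1
  process B: level=0
    B->C: in-degree(C)=0, level(C)=1, enqueue
    B->D: in-degree(D)=2, level(D)>=1
  process E: level=0
    E->D: in-degree(D)=1, level(D)>=1
  process C: level=1
    C->D: in-degree(D)=0, level(D)=2, enqueue
  process D: level=2
All levels: A:0, B:0, C:1, D:2, E:0

Answer: A:0, B:0, C:1, D:2, E:0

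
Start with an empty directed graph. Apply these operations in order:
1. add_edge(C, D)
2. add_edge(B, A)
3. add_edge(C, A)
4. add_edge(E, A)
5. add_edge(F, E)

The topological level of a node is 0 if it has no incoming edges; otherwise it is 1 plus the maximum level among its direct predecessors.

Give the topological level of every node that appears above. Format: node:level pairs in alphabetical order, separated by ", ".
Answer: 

Op 1: add_edge(C, D). Edges now: 1
Op 2: add_edge(B, A). Edges now: 2
Op 3: add_edge(C, A). Edges now: 3
Op 4: add_edge(E, A). Edges now: 4
Op 5: add_edge(F, E). Edges now: 5
Compute levels (Kahn BFS):
  sources (in-degree 0): B, C, F
  process B: level=0
    B->A: in-degree(A)=2, level(A)>=1
  process C: level=0
    C->A: in-degree(A)=1, level(A)>=1
    C->D: in-degree(D)=0, level(D)=1, enqueue
  process F: level=0
    F->E: in-degree(E)=0, level(E)=1, enqueue
  process D: level=1
  process E: level=1
    E->A: in-degree(A)=0, level(A)=2, enqueue
  process A: level=2
All levels: A:2, B:0, C:0, D:1, E:1, F:0

Answer: A:2, B:0, C:0, D:1, E:1, F:0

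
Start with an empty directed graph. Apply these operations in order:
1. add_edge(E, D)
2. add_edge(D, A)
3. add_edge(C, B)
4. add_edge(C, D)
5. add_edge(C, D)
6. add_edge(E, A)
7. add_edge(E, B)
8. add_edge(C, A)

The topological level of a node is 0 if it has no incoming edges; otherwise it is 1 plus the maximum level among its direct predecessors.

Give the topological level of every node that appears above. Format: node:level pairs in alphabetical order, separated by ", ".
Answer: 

Answer: A:2, B:1, C:0, D:1, E:0

Derivation:
Op 1: add_edge(E, D). Edges now: 1
Op 2: add_edge(D, A). Edges now: 2
Op 3: add_edge(C, B). Edges now: 3
Op 4: add_edge(C, D). Edges now: 4
Op 5: add_edge(C, D) (duplicate, no change). Edges now: 4
Op 6: add_edge(E, A). Edges now: 5
Op 7: add_edge(E, B). Edges now: 6
Op 8: add_edge(C, A). Edges now: 7
Compute levels (Kahn BFS):
  sources (in-degree 0): C, E
  process C: level=0
    C->A: in-degree(A)=2, level(A)>=1
    C->B: in-degree(B)=1, level(B)>=1
    C->D: in-degree(D)=1, level(D)>=1
  process E: level=0
    E->A: in-degree(A)=1, level(A)>=1
    E->B: in-degree(B)=0, level(B)=1, enqueue
    E->D: in-degree(D)=0, level(D)=1, enqueue
  process B: level=1
  process D: level=1
    D->A: in-degree(A)=0, level(A)=2, enqueue
  process A: level=2
All levels: A:2, B:1, C:0, D:1, E:0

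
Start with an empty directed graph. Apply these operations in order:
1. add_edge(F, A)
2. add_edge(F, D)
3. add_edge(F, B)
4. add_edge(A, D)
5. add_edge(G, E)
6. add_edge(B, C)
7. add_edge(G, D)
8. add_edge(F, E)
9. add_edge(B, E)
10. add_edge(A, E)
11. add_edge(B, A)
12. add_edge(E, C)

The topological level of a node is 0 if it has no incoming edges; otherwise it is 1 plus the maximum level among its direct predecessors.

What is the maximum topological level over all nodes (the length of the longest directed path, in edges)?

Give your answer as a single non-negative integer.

Answer: 4

Derivation:
Op 1: add_edge(F, A). Edges now: 1
Op 2: add_edge(F, D). Edges now: 2
Op 3: add_edge(F, B). Edges now: 3
Op 4: add_edge(A, D). Edges now: 4
Op 5: add_edge(G, E). Edges now: 5
Op 6: add_edge(B, C). Edges now: 6
Op 7: add_edge(G, D). Edges now: 7
Op 8: add_edge(F, E). Edges now: 8
Op 9: add_edge(B, E). Edges now: 9
Op 10: add_edge(A, E). Edges now: 10
Op 11: add_edge(B, A). Edges now: 11
Op 12: add_edge(E, C). Edges now: 12
Compute levels (Kahn BFS):
  sources (in-degree 0): F, G
  process F: level=0
    F->A: in-degree(A)=1, level(A)>=1
    F->B: in-degree(B)=0, level(B)=1, enqueue
    F->D: in-degree(D)=2, level(D)>=1
    F->E: in-degree(E)=3, level(E)>=1
  process G: level=0
    G->D: in-degree(D)=1, level(D)>=1
    G->E: in-degree(E)=2, level(E)>=1
  process B: level=1
    B->A: in-degree(A)=0, level(A)=2, enqueue
    B->C: in-degree(C)=1, level(C)>=2
    B->E: in-degree(E)=1, level(E)>=2
  process A: level=2
    A->D: in-degree(D)=0, level(D)=3, enqueue
    A->E: in-degree(E)=0, level(E)=3, enqueue
  process D: level=3
  process E: level=3
    E->C: in-degree(C)=0, level(C)=4, enqueue
  process C: level=4
All levels: A:2, B:1, C:4, D:3, E:3, F:0, G:0
max level = 4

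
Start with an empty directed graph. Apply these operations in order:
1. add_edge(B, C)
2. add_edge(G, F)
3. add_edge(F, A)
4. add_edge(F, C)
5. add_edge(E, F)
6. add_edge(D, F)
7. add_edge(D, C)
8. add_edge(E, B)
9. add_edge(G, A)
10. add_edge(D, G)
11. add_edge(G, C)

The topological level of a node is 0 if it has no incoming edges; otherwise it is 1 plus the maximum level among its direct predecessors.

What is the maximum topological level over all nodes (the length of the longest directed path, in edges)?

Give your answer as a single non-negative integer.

Op 1: add_edge(B, C). Edges now: 1
Op 2: add_edge(G, F). Edges now: 2
Op 3: add_edge(F, A). Edges now: 3
Op 4: add_edge(F, C). Edges now: 4
Op 5: add_edge(E, F). Edges now: 5
Op 6: add_edge(D, F). Edges now: 6
Op 7: add_edge(D, C). Edges now: 7
Op 8: add_edge(E, B). Edges now: 8
Op 9: add_edge(G, A). Edges now: 9
Op 10: add_edge(D, G). Edges now: 10
Op 11: add_edge(G, C). Edges now: 11
Compute levels (Kahn BFS):
  sources (in-degree 0): D, E
  process D: level=0
    D->C: in-degree(C)=3, level(C)>=1
    D->F: in-degree(F)=2, level(F)>=1
    D->G: in-degree(G)=0, level(G)=1, enqueue
  process E: level=0
    E->B: in-degree(B)=0, level(B)=1, enqueue
    E->F: in-degree(F)=1, level(F)>=1
  process G: level=1
    G->A: in-degree(A)=1, level(A)>=2
    G->C: in-degree(C)=2, level(C)>=2
    G->F: in-degree(F)=0, level(F)=2, enqueue
  process B: level=1
    B->C: in-degree(C)=1, level(C)>=2
  process F: level=2
    F->A: in-degree(A)=0, level(A)=3, enqueue
    F->C: in-degree(C)=0, level(C)=3, enqueue
  process A: level=3
  process C: level=3
All levels: A:3, B:1, C:3, D:0, E:0, F:2, G:1
max level = 3

Answer: 3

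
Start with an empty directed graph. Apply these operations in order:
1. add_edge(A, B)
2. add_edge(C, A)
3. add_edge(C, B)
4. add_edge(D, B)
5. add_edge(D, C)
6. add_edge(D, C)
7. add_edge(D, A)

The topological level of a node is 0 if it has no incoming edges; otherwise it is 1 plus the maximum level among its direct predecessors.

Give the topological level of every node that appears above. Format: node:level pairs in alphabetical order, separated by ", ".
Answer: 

Answer: A:2, B:3, C:1, D:0

Derivation:
Op 1: add_edge(A, B). Edges now: 1
Op 2: add_edge(C, A). Edges now: 2
Op 3: add_edge(C, B). Edges now: 3
Op 4: add_edge(D, B). Edges now: 4
Op 5: add_edge(D, C). Edges now: 5
Op 6: add_edge(D, C) (duplicate, no change). Edges now: 5
Op 7: add_edge(D, A). Edges now: 6
Compute levels (Kahn BFS):
  sources (in-degree 0): D
  process D: level=0
    D->A: in-degree(A)=1, level(A)>=1
    D->B: in-degree(B)=2, level(B)>=1
    D->C: in-degree(C)=0, level(C)=1, enqueue
  process C: level=1
    C->A: in-degree(A)=0, level(A)=2, enqueue
    C->B: in-degree(B)=1, level(B)>=2
  process A: level=2
    A->B: in-degree(B)=0, level(B)=3, enqueue
  process B: level=3
All levels: A:2, B:3, C:1, D:0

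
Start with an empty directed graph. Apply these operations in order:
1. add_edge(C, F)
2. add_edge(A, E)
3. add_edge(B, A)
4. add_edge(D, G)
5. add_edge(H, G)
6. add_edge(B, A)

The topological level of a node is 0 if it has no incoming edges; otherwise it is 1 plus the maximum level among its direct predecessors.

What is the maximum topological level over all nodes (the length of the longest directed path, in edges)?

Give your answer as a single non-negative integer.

Answer: 2

Derivation:
Op 1: add_edge(C, F). Edges now: 1
Op 2: add_edge(A, E). Edges now: 2
Op 3: add_edge(B, A). Edges now: 3
Op 4: add_edge(D, G). Edges now: 4
Op 5: add_edge(H, G). Edges now: 5
Op 6: add_edge(B, A) (duplicate, no change). Edges now: 5
Compute levels (Kahn BFS):
  sources (in-degree 0): B, C, D, H
  process B: level=0
    B->A: in-degree(A)=0, level(A)=1, enqueue
  process C: level=0
    C->F: in-degree(F)=0, level(F)=1, enqueue
  process D: level=0
    D->G: in-degree(G)=1, level(G)>=1
  process H: level=0
    H->G: in-degree(G)=0, level(G)=1, enqueue
  process A: level=1
    A->E: in-degree(E)=0, level(E)=2, enqueue
  process F: level=1
  process G: level=1
  process E: level=2
All levels: A:1, B:0, C:0, D:0, E:2, F:1, G:1, H:0
max level = 2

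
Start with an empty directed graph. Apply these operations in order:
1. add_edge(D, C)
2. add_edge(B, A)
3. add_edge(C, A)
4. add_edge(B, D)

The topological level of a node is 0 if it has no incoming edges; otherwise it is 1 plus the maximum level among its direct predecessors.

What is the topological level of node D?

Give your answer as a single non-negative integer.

Answer: 1

Derivation:
Op 1: add_edge(D, C). Edges now: 1
Op 2: add_edge(B, A). Edges now: 2
Op 3: add_edge(C, A). Edges now: 3
Op 4: add_edge(B, D). Edges now: 4
Compute levels (Kahn BFS):
  sources (in-degree 0): B
  process B: level=0
    B->A: in-degree(A)=1, level(A)>=1
    B->D: in-degree(D)=0, level(D)=1, enqueue
  process D: level=1
    D->C: in-degree(C)=0, level(C)=2, enqueue
  process C: level=2
    C->A: in-degree(A)=0, level(A)=3, enqueue
  process A: level=3
All levels: A:3, B:0, C:2, D:1
level(D) = 1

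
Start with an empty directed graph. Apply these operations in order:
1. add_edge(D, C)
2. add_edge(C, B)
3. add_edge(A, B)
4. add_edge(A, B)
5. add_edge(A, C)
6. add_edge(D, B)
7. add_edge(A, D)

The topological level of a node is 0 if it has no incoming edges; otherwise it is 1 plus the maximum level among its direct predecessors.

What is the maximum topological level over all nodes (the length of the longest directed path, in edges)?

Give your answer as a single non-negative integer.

Op 1: add_edge(D, C). Edges now: 1
Op 2: add_edge(C, B). Edges now: 2
Op 3: add_edge(A, B). Edges now: 3
Op 4: add_edge(A, B) (duplicate, no change). Edges now: 3
Op 5: add_edge(A, C). Edges now: 4
Op 6: add_edge(D, B). Edges now: 5
Op 7: add_edge(A, D). Edges now: 6
Compute levels (Kahn BFS):
  sources (in-degree 0): A
  process A: level=0
    A->B: in-degree(B)=2, level(B)>=1
    A->C: in-degree(C)=1, level(C)>=1
    A->D: in-degree(D)=0, level(D)=1, enqueue
  process D: level=1
    D->B: in-degree(B)=1, level(B)>=2
    D->C: in-degree(C)=0, level(C)=2, enqueue
  process C: level=2
    C->B: in-degree(B)=0, level(B)=3, enqueue
  process B: level=3
All levels: A:0, B:3, C:2, D:1
max level = 3

Answer: 3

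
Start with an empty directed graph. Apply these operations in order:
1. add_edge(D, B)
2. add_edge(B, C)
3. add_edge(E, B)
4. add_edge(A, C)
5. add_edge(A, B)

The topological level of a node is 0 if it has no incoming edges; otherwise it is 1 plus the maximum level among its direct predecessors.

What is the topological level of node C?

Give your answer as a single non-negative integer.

Answer: 2

Derivation:
Op 1: add_edge(D, B). Edges now: 1
Op 2: add_edge(B, C). Edges now: 2
Op 3: add_edge(E, B). Edges now: 3
Op 4: add_edge(A, C). Edges now: 4
Op 5: add_edge(A, B). Edges now: 5
Compute levels (Kahn BFS):
  sources (in-degree 0): A, D, E
  process A: level=0
    A->B: in-degree(B)=2, level(B)>=1
    A->C: in-degree(C)=1, level(C)>=1
  process D: level=0
    D->B: in-degree(B)=1, level(B)>=1
  process E: level=0
    E->B: in-degree(B)=0, level(B)=1, enqueue
  process B: level=1
    B->C: in-degree(C)=0, level(C)=2, enqueue
  process C: level=2
All levels: A:0, B:1, C:2, D:0, E:0
level(C) = 2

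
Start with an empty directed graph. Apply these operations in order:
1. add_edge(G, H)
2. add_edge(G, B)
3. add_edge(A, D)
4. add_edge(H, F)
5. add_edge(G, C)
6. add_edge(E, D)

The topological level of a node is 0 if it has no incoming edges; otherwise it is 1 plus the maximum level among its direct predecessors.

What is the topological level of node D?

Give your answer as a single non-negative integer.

Op 1: add_edge(G, H). Edges now: 1
Op 2: add_edge(G, B). Edges now: 2
Op 3: add_edge(A, D). Edges now: 3
Op 4: add_edge(H, F). Edges now: 4
Op 5: add_edge(G, C). Edges now: 5
Op 6: add_edge(E, D). Edges now: 6
Compute levels (Kahn BFS):
  sources (in-degree 0): A, E, G
  process A: level=0
    A->D: in-degree(D)=1, level(D)>=1
  process E: level=0
    E->D: in-degree(D)=0, level(D)=1, enqueue
  process G: level=0
    G->B: in-degree(B)=0, level(B)=1, enqueue
    G->C: in-degree(C)=0, level(C)=1, enqueue
    G->H: in-degree(H)=0, level(H)=1, enqueue
  process D: level=1
  process B: level=1
  process C: level=1
  process H: level=1
    H->F: in-degree(F)=0, level(F)=2, enqueue
  process F: level=2
All levels: A:0, B:1, C:1, D:1, E:0, F:2, G:0, H:1
level(D) = 1

Answer: 1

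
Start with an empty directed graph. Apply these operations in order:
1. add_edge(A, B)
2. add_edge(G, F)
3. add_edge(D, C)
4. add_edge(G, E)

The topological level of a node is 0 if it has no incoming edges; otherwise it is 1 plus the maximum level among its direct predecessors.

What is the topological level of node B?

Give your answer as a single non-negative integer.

Answer: 1

Derivation:
Op 1: add_edge(A, B). Edges now: 1
Op 2: add_edge(G, F). Edges now: 2
Op 3: add_edge(D, C). Edges now: 3
Op 4: add_edge(G, E). Edges now: 4
Compute levels (Kahn BFS):
  sources (in-degree 0): A, D, G
  process A: level=0
    A->B: in-degree(B)=0, level(B)=1, enqueue
  process D: level=0
    D->C: in-degree(C)=0, level(C)=1, enqueue
  process G: level=0
    G->E: in-degree(E)=0, level(E)=1, enqueue
    G->F: in-degree(F)=0, level(F)=1, enqueue
  process B: level=1
  process C: level=1
  process E: level=1
  process F: level=1
All levels: A:0, B:1, C:1, D:0, E:1, F:1, G:0
level(B) = 1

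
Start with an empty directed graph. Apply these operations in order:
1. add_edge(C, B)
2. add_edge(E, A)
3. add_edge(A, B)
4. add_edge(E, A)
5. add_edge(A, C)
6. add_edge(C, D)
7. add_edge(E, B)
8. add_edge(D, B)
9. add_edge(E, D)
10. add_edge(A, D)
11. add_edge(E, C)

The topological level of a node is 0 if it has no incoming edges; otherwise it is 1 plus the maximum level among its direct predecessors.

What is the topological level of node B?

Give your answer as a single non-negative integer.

Answer: 4

Derivation:
Op 1: add_edge(C, B). Edges now: 1
Op 2: add_edge(E, A). Edges now: 2
Op 3: add_edge(A, B). Edges now: 3
Op 4: add_edge(E, A) (duplicate, no change). Edges now: 3
Op 5: add_edge(A, C). Edges now: 4
Op 6: add_edge(C, D). Edges now: 5
Op 7: add_edge(E, B). Edges now: 6
Op 8: add_edge(D, B). Edges now: 7
Op 9: add_edge(E, D). Edges now: 8
Op 10: add_edge(A, D). Edges now: 9
Op 11: add_edge(E, C). Edges now: 10
Compute levels (Kahn BFS):
  sources (in-degree 0): E
  process E: level=0
    E->A: in-degree(A)=0, level(A)=1, enqueue
    E->B: in-degree(B)=3, level(B)>=1
    E->C: in-degree(C)=1, level(C)>=1
    E->D: in-degree(D)=2, level(D)>=1
  process A: level=1
    A->B: in-degree(B)=2, level(B)>=2
    A->C: in-degree(C)=0, level(C)=2, enqueue
    A->D: in-degree(D)=1, level(D)>=2
  process C: level=2
    C->B: in-degree(B)=1, level(B)>=3
    C->D: in-degree(D)=0, level(D)=3, enqueue
  process D: level=3
    D->B: in-degree(B)=0, level(B)=4, enqueue
  process B: level=4
All levels: A:1, B:4, C:2, D:3, E:0
level(B) = 4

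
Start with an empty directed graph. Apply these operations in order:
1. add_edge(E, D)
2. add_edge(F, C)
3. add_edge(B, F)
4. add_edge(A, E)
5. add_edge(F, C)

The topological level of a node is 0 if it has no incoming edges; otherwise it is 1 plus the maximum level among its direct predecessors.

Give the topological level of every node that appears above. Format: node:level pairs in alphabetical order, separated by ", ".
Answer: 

Op 1: add_edge(E, D). Edges now: 1
Op 2: add_edge(F, C). Edges now: 2
Op 3: add_edge(B, F). Edges now: 3
Op 4: add_edge(A, E). Edges now: 4
Op 5: add_edge(F, C) (duplicate, no change). Edges now: 4
Compute levels (Kahn BFS):
  sources (in-degree 0): A, B
  process A: level=0
    A->E: in-degree(E)=0, level(E)=1, enqueue
  process B: level=0
    B->F: in-degree(F)=0, level(F)=1, enqueue
  process E: level=1
    E->D: in-degree(D)=0, level(D)=2, enqueue
  process F: level=1
    F->C: in-degree(C)=0, level(C)=2, enqueue
  process D: level=2
  process C: level=2
All levels: A:0, B:0, C:2, D:2, E:1, F:1

Answer: A:0, B:0, C:2, D:2, E:1, F:1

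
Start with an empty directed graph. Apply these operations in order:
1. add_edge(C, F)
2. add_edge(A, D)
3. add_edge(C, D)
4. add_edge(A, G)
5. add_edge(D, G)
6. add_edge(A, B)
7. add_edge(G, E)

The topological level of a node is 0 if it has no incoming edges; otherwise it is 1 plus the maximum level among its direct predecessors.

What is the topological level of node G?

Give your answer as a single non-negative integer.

Answer: 2

Derivation:
Op 1: add_edge(C, F). Edges now: 1
Op 2: add_edge(A, D). Edges now: 2
Op 3: add_edge(C, D). Edges now: 3
Op 4: add_edge(A, G). Edges now: 4
Op 5: add_edge(D, G). Edges now: 5
Op 6: add_edge(A, B). Edges now: 6
Op 7: add_edge(G, E). Edges now: 7
Compute levels (Kahn BFS):
  sources (in-degree 0): A, C
  process A: level=0
    A->B: in-degree(B)=0, level(B)=1, enqueue
    A->D: in-degree(D)=1, level(D)>=1
    A->G: in-degree(G)=1, level(G)>=1
  process C: level=0
    C->D: in-degree(D)=0, level(D)=1, enqueue
    C->F: in-degree(F)=0, level(F)=1, enqueue
  process B: level=1
  process D: level=1
    D->G: in-degree(G)=0, level(G)=2, enqueue
  process F: level=1
  process G: level=2
    G->E: in-degree(E)=0, level(E)=3, enqueue
  process E: level=3
All levels: A:0, B:1, C:0, D:1, E:3, F:1, G:2
level(G) = 2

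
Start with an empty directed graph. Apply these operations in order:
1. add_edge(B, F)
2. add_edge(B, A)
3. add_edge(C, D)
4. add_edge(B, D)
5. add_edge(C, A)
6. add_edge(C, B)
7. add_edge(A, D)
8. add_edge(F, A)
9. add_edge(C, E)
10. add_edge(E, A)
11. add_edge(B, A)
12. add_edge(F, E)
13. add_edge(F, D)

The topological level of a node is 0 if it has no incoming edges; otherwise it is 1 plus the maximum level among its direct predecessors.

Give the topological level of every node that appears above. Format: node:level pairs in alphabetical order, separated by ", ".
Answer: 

Op 1: add_edge(B, F). Edges now: 1
Op 2: add_edge(B, A). Edges now: 2
Op 3: add_edge(C, D). Edges now: 3
Op 4: add_edge(B, D). Edges now: 4
Op 5: add_edge(C, A). Edges now: 5
Op 6: add_edge(C, B). Edges now: 6
Op 7: add_edge(A, D). Edges now: 7
Op 8: add_edge(F, A). Edges now: 8
Op 9: add_edge(C, E). Edges now: 9
Op 10: add_edge(E, A). Edges now: 10
Op 11: add_edge(B, A) (duplicate, no change). Edges now: 10
Op 12: add_edge(F, E). Edges now: 11
Op 13: add_edge(F, D). Edges now: 12
Compute levels (Kahn BFS):
  sources (in-degree 0): C
  process C: level=0
    C->A: in-degree(A)=3, level(A)>=1
    C->B: in-degree(B)=0, level(B)=1, enqueue
    C->D: in-degree(D)=3, level(D)>=1
    C->E: in-degree(E)=1, level(E)>=1
  process B: level=1
    B->A: in-degree(A)=2, level(A)>=2
    B->D: in-degree(D)=2, level(D)>=2
    B->F: in-degree(F)=0, level(F)=2, enqueue
  process F: level=2
    F->A: in-degree(A)=1, level(A)>=3
    F->D: in-degree(D)=1, level(D)>=3
    F->E: in-degree(E)=0, level(E)=3, enqueue
  process E: level=3
    E->A: in-degree(A)=0, level(A)=4, enqueue
  process A: level=4
    A->D: in-degree(D)=0, level(D)=5, enqueue
  process D: level=5
All levels: A:4, B:1, C:0, D:5, E:3, F:2

Answer: A:4, B:1, C:0, D:5, E:3, F:2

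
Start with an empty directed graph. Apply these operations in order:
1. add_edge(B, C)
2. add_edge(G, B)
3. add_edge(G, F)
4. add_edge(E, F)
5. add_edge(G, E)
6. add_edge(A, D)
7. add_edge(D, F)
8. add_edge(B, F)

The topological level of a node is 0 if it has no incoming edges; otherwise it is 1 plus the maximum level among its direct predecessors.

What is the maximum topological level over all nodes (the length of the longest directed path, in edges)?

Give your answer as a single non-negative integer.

Answer: 2

Derivation:
Op 1: add_edge(B, C). Edges now: 1
Op 2: add_edge(G, B). Edges now: 2
Op 3: add_edge(G, F). Edges now: 3
Op 4: add_edge(E, F). Edges now: 4
Op 5: add_edge(G, E). Edges now: 5
Op 6: add_edge(A, D). Edges now: 6
Op 7: add_edge(D, F). Edges now: 7
Op 8: add_edge(B, F). Edges now: 8
Compute levels (Kahn BFS):
  sources (in-degree 0): A, G
  process A: level=0
    A->D: in-degree(D)=0, level(D)=1, enqueue
  process G: level=0
    G->B: in-degree(B)=0, level(B)=1, enqueue
    G->E: in-degree(E)=0, level(E)=1, enqueue
    G->F: in-degree(F)=3, level(F)>=1
  process D: level=1
    D->F: in-degree(F)=2, level(F)>=2
  process B: level=1
    B->C: in-degree(C)=0, level(C)=2, enqueue
    B->F: in-degree(F)=1, level(F)>=2
  process E: level=1
    E->F: in-degree(F)=0, level(F)=2, enqueue
  process C: level=2
  process F: level=2
All levels: A:0, B:1, C:2, D:1, E:1, F:2, G:0
max level = 2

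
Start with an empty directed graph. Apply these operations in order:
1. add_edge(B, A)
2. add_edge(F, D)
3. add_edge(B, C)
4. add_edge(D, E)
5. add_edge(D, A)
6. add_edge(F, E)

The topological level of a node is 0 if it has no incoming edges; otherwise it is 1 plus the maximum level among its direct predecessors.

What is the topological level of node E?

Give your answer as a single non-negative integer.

Op 1: add_edge(B, A). Edges now: 1
Op 2: add_edge(F, D). Edges now: 2
Op 3: add_edge(B, C). Edges now: 3
Op 4: add_edge(D, E). Edges now: 4
Op 5: add_edge(D, A). Edges now: 5
Op 6: add_edge(F, E). Edges now: 6
Compute levels (Kahn BFS):
  sources (in-degree 0): B, F
  process B: level=0
    B->A: in-degree(A)=1, level(A)>=1
    B->C: in-degree(C)=0, level(C)=1, enqueue
  process F: level=0
    F->D: in-degree(D)=0, level(D)=1, enqueue
    F->E: in-degree(E)=1, level(E)>=1
  process C: level=1
  process D: level=1
    D->A: in-degree(A)=0, level(A)=2, enqueue
    D->E: in-degree(E)=0, level(E)=2, enqueue
  process A: level=2
  process E: level=2
All levels: A:2, B:0, C:1, D:1, E:2, F:0
level(E) = 2

Answer: 2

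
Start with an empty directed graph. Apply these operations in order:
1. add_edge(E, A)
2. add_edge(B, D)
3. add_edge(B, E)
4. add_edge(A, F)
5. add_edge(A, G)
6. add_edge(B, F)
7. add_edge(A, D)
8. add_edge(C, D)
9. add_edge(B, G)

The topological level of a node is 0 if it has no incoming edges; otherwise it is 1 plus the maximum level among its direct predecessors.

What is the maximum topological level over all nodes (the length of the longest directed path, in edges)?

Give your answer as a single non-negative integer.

Answer: 3

Derivation:
Op 1: add_edge(E, A). Edges now: 1
Op 2: add_edge(B, D). Edges now: 2
Op 3: add_edge(B, E). Edges now: 3
Op 4: add_edge(A, F). Edges now: 4
Op 5: add_edge(A, G). Edges now: 5
Op 6: add_edge(B, F). Edges now: 6
Op 7: add_edge(A, D). Edges now: 7
Op 8: add_edge(C, D). Edges now: 8
Op 9: add_edge(B, G). Edges now: 9
Compute levels (Kahn BFS):
  sources (in-degree 0): B, C
  process B: level=0
    B->D: in-degree(D)=2, level(D)>=1
    B->E: in-degree(E)=0, level(E)=1, enqueue
    B->F: in-degree(F)=1, level(F)>=1
    B->G: in-degree(G)=1, level(G)>=1
  process C: level=0
    C->D: in-degree(D)=1, level(D)>=1
  process E: level=1
    E->A: in-degree(A)=0, level(A)=2, enqueue
  process A: level=2
    A->D: in-degree(D)=0, level(D)=3, enqueue
    A->F: in-degree(F)=0, level(F)=3, enqueue
    A->G: in-degree(G)=0, level(G)=3, enqueue
  process D: level=3
  process F: level=3
  process G: level=3
All levels: A:2, B:0, C:0, D:3, E:1, F:3, G:3
max level = 3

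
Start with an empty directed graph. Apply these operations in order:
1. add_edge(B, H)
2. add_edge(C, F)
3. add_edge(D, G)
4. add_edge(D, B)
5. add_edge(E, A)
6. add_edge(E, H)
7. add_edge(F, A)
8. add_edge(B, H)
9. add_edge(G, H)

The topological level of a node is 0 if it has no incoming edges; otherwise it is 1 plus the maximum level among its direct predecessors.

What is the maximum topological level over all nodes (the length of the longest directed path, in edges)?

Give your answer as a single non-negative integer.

Op 1: add_edge(B, H). Edges now: 1
Op 2: add_edge(C, F). Edges now: 2
Op 3: add_edge(D, G). Edges now: 3
Op 4: add_edge(D, B). Edges now: 4
Op 5: add_edge(E, A). Edges now: 5
Op 6: add_edge(E, H). Edges now: 6
Op 7: add_edge(F, A). Edges now: 7
Op 8: add_edge(B, H) (duplicate, no change). Edges now: 7
Op 9: add_edge(G, H). Edges now: 8
Compute levels (Kahn BFS):
  sources (in-degree 0): C, D, E
  process C: level=0
    C->F: in-degree(F)=0, level(F)=1, enqueue
  process D: level=0
    D->B: in-degree(B)=0, level(B)=1, enqueue
    D->G: in-degree(G)=0, level(G)=1, enqueue
  process E: level=0
    E->A: in-degree(A)=1, level(A)>=1
    E->H: in-degree(H)=2, level(H)>=1
  process F: level=1
    F->A: in-degree(A)=0, level(A)=2, enqueue
  process B: level=1
    B->H: in-degree(H)=1, level(H)>=2
  process G: level=1
    G->H: in-degree(H)=0, level(H)=2, enqueue
  process A: level=2
  process H: level=2
All levels: A:2, B:1, C:0, D:0, E:0, F:1, G:1, H:2
max level = 2

Answer: 2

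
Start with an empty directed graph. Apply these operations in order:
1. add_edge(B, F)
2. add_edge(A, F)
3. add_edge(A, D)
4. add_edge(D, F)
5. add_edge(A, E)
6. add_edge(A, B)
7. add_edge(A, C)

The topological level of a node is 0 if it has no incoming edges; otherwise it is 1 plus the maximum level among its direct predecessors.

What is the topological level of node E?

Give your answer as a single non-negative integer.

Op 1: add_edge(B, F). Edges now: 1
Op 2: add_edge(A, F). Edges now: 2
Op 3: add_edge(A, D). Edges now: 3
Op 4: add_edge(D, F). Edges now: 4
Op 5: add_edge(A, E). Edges now: 5
Op 6: add_edge(A, B). Edges now: 6
Op 7: add_edge(A, C). Edges now: 7
Compute levels (Kahn BFS):
  sources (in-degree 0): A
  process A: level=0
    A->B: in-degree(B)=0, level(B)=1, enqueue
    A->C: in-degree(C)=0, level(C)=1, enqueue
    A->D: in-degree(D)=0, level(D)=1, enqueue
    A->E: in-degree(E)=0, level(E)=1, enqueue
    A->F: in-degree(F)=2, level(F)>=1
  process B: level=1
    B->F: in-degree(F)=1, level(F)>=2
  process C: level=1
  process D: level=1
    D->F: in-degree(F)=0, level(F)=2, enqueue
  process E: level=1
  process F: level=2
All levels: A:0, B:1, C:1, D:1, E:1, F:2
level(E) = 1

Answer: 1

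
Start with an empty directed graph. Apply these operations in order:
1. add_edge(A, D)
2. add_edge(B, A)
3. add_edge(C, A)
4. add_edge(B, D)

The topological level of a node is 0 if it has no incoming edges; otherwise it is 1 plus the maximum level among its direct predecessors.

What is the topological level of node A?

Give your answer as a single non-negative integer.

Answer: 1

Derivation:
Op 1: add_edge(A, D). Edges now: 1
Op 2: add_edge(B, A). Edges now: 2
Op 3: add_edge(C, A). Edges now: 3
Op 4: add_edge(B, D). Edges now: 4
Compute levels (Kahn BFS):
  sources (in-degree 0): B, C
  process B: level=0
    B->A: in-degree(A)=1, level(A)>=1
    B->D: in-degree(D)=1, level(D)>=1
  process C: level=0
    C->A: in-degree(A)=0, level(A)=1, enqueue
  process A: level=1
    A->D: in-degree(D)=0, level(D)=2, enqueue
  process D: level=2
All levels: A:1, B:0, C:0, D:2
level(A) = 1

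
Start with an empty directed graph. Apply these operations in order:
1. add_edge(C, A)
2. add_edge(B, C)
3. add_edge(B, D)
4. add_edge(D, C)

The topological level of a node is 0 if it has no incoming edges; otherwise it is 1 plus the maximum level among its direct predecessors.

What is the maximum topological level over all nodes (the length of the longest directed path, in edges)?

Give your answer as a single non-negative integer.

Answer: 3

Derivation:
Op 1: add_edge(C, A). Edges now: 1
Op 2: add_edge(B, C). Edges now: 2
Op 3: add_edge(B, D). Edges now: 3
Op 4: add_edge(D, C). Edges now: 4
Compute levels (Kahn BFS):
  sources (in-degree 0): B
  process B: level=0
    B->C: in-degree(C)=1, level(C)>=1
    B->D: in-degree(D)=0, level(D)=1, enqueue
  process D: level=1
    D->C: in-degree(C)=0, level(C)=2, enqueue
  process C: level=2
    C->A: in-degree(A)=0, level(A)=3, enqueue
  process A: level=3
All levels: A:3, B:0, C:2, D:1
max level = 3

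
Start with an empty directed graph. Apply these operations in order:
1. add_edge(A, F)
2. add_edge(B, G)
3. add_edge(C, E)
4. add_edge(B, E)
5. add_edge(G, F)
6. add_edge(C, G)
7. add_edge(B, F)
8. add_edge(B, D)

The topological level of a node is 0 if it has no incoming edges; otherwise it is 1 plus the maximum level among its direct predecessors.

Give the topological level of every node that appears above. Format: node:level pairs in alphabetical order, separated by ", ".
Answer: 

Op 1: add_edge(A, F). Edges now: 1
Op 2: add_edge(B, G). Edges now: 2
Op 3: add_edge(C, E). Edges now: 3
Op 4: add_edge(B, E). Edges now: 4
Op 5: add_edge(G, F). Edges now: 5
Op 6: add_edge(C, G). Edges now: 6
Op 7: add_edge(B, F). Edges now: 7
Op 8: add_edge(B, D). Edges now: 8
Compute levels (Kahn BFS):
  sources (in-degree 0): A, B, C
  process A: level=0
    A->F: in-degree(F)=2, level(F)>=1
  process B: level=0
    B->D: in-degree(D)=0, level(D)=1, enqueue
    B->E: in-degree(E)=1, level(E)>=1
    B->F: in-degree(F)=1, level(F)>=1
    B->G: in-degree(G)=1, level(G)>=1
  process C: level=0
    C->E: in-degree(E)=0, level(E)=1, enqueue
    C->G: in-degree(G)=0, level(G)=1, enqueue
  process D: level=1
  process E: level=1
  process G: level=1
    G->F: in-degree(F)=0, level(F)=2, enqueue
  process F: level=2
All levels: A:0, B:0, C:0, D:1, E:1, F:2, G:1

Answer: A:0, B:0, C:0, D:1, E:1, F:2, G:1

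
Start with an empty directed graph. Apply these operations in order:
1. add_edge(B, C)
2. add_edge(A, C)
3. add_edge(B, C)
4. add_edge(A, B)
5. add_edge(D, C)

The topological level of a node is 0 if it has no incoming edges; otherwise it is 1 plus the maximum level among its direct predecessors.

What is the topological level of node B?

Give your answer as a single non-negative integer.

Op 1: add_edge(B, C). Edges now: 1
Op 2: add_edge(A, C). Edges now: 2
Op 3: add_edge(B, C) (duplicate, no change). Edges now: 2
Op 4: add_edge(A, B). Edges now: 3
Op 5: add_edge(D, C). Edges now: 4
Compute levels (Kahn BFS):
  sources (in-degree 0): A, D
  process A: level=0
    A->B: in-degree(B)=0, level(B)=1, enqueue
    A->C: in-degree(C)=2, level(C)>=1
  process D: level=0
    D->C: in-degree(C)=1, level(C)>=1
  process B: level=1
    B->C: in-degree(C)=0, level(C)=2, enqueue
  process C: level=2
All levels: A:0, B:1, C:2, D:0
level(B) = 1

Answer: 1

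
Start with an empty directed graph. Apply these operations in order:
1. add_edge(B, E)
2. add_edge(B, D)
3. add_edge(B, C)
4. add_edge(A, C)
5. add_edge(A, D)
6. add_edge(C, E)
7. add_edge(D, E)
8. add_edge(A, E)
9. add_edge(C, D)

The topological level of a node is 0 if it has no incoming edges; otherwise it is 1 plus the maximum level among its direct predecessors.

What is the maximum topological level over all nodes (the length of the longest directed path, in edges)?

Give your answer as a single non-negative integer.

Op 1: add_edge(B, E). Edges now: 1
Op 2: add_edge(B, D). Edges now: 2
Op 3: add_edge(B, C). Edges now: 3
Op 4: add_edge(A, C). Edges now: 4
Op 5: add_edge(A, D). Edges now: 5
Op 6: add_edge(C, E). Edges now: 6
Op 7: add_edge(D, E). Edges now: 7
Op 8: add_edge(A, E). Edges now: 8
Op 9: add_edge(C, D). Edges now: 9
Compute levels (Kahn BFS):
  sources (in-degree 0): A, B
  process A: level=0
    A->C: in-degree(C)=1, level(C)>=1
    A->D: in-degree(D)=2, level(D)>=1
    A->E: in-degree(E)=3, level(E)>=1
  process B: level=0
    B->C: in-degree(C)=0, level(C)=1, enqueue
    B->D: in-degree(D)=1, level(D)>=1
    B->E: in-degree(E)=2, level(E)>=1
  process C: level=1
    C->D: in-degree(D)=0, level(D)=2, enqueue
    C->E: in-degree(E)=1, level(E)>=2
  process D: level=2
    D->E: in-degree(E)=0, level(E)=3, enqueue
  process E: level=3
All levels: A:0, B:0, C:1, D:2, E:3
max level = 3

Answer: 3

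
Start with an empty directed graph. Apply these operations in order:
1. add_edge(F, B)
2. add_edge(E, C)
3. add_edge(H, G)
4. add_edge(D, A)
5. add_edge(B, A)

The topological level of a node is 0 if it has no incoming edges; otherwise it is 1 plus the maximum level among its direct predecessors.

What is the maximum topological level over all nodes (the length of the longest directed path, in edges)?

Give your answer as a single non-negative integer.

Op 1: add_edge(F, B). Edges now: 1
Op 2: add_edge(E, C). Edges now: 2
Op 3: add_edge(H, G). Edges now: 3
Op 4: add_edge(D, A). Edges now: 4
Op 5: add_edge(B, A). Edges now: 5
Compute levels (Kahn BFS):
  sources (in-degree 0): D, E, F, H
  process D: level=0
    D->A: in-degree(A)=1, level(A)>=1
  process E: level=0
    E->C: in-degree(C)=0, level(C)=1, enqueue
  process F: level=0
    F->B: in-degree(B)=0, level(B)=1, enqueue
  process H: level=0
    H->G: in-degree(G)=0, level(G)=1, enqueue
  process C: level=1
  process B: level=1
    B->A: in-degree(A)=0, level(A)=2, enqueue
  process G: level=1
  process A: level=2
All levels: A:2, B:1, C:1, D:0, E:0, F:0, G:1, H:0
max level = 2

Answer: 2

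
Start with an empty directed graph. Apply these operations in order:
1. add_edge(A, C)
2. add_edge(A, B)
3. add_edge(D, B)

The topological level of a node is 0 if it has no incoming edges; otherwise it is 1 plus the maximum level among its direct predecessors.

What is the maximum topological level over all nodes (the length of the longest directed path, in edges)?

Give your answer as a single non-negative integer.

Answer: 1

Derivation:
Op 1: add_edge(A, C). Edges now: 1
Op 2: add_edge(A, B). Edges now: 2
Op 3: add_edge(D, B). Edges now: 3
Compute levels (Kahn BFS):
  sources (in-degree 0): A, D
  process A: level=0
    A->B: in-degree(B)=1, level(B)>=1
    A->C: in-degree(C)=0, level(C)=1, enqueue
  process D: level=0
    D->B: in-degree(B)=0, level(B)=1, enqueue
  process C: level=1
  process B: level=1
All levels: A:0, B:1, C:1, D:0
max level = 1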